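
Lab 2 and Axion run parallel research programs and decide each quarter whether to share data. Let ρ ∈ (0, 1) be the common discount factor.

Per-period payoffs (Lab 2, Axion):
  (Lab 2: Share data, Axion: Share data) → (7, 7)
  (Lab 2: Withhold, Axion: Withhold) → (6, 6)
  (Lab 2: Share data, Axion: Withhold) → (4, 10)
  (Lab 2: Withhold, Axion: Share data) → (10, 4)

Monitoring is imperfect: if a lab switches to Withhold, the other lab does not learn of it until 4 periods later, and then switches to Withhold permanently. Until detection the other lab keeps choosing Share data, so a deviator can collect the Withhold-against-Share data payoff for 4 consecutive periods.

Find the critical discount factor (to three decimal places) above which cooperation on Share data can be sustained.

0.931

Deviating for the 4 undetected periods gains 10−7 = 3 per period over cooperation, then loses 7−6 = 1 per period forever once punishment starts.
Gain: 3(1 + ρ + … + ρ^3); loss: 1·ρ^4/(1−ρ).
No profitable deviation ⇔ 3(1−ρ^4) ≤ 1·ρ^4, i.e. ρ^4 ≥ 3/(3+1) = 3/4.
Hence ρ ≥ (3/4)^(1/4) ≈ 0.931.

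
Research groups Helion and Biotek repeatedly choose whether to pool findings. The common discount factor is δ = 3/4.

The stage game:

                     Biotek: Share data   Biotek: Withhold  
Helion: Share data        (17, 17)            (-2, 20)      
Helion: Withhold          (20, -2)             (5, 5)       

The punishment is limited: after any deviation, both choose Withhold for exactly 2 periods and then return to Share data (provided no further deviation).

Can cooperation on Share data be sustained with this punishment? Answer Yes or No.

IC: δ+…+δ^2 ≥ (20−17)/(17−5) = 1/4.
At δ = 3/4: partial sum = 1.3125 ≥ 0.2500. Cooperation sustainable.

Yes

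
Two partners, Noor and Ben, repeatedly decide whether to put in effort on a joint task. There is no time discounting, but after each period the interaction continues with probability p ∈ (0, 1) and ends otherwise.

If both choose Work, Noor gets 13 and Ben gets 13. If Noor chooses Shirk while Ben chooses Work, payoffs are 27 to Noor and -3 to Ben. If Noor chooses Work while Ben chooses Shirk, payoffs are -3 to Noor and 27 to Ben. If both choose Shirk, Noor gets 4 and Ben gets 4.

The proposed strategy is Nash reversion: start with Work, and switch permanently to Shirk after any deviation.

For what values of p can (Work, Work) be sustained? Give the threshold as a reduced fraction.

With no time discounting, the continuation probability p plays the role of the discount factor.
Grim-trigger IC: 13/(1−p) ≥ 27 + 4p/(1−p) ⇒ p ≥ (27−13)/(27−4) = 14/23.

14/23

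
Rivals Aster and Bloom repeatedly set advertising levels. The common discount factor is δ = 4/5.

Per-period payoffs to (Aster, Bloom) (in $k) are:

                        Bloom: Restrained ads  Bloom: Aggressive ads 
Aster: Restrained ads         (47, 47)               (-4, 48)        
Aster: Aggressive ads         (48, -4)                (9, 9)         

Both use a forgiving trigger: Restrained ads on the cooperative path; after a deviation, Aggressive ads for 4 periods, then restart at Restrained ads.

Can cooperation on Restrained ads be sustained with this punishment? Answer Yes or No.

Yes

Comparing payoff streams over the 5 periods until play realigns: cooperate → 47(1+δ+…+δ^4); deviate → 48 + 9(δ+…+δ^4).
Cooperation is sustained iff (47−9)(δ+…+δ^4) ≥ 48−47.
δ+…+δ^4 = 4/5·(1−(4/5)^4)/(1−4/5) = 2.3616, and (48−47)/(47−9) = 0.0263.
2.3616 ≥ 0.0263, so cooperation is sustainable.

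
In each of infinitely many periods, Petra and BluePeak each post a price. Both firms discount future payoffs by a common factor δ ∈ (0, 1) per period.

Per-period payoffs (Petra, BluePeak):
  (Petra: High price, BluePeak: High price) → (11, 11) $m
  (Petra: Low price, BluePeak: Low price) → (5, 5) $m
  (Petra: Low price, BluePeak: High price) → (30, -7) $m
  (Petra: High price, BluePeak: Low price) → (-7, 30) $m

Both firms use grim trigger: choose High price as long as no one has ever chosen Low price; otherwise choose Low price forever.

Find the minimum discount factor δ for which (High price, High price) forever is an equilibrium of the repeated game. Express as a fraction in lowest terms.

Cooperation forever yields 11 each period: 11/(1−δ).
Deviating yields 30 once, then 5 forever: 30 + 5δ/(1−δ).
No profitable deviation requires 11/(1−δ) ≥ 30 + 5δ/(1−δ).
Multiplying by (1−δ): 11 ≥ 30(1−δ) + 5δ = 30 − 25δ.
So 25δ ≥ 19, i.e. δ ≥ 19/25.

19/25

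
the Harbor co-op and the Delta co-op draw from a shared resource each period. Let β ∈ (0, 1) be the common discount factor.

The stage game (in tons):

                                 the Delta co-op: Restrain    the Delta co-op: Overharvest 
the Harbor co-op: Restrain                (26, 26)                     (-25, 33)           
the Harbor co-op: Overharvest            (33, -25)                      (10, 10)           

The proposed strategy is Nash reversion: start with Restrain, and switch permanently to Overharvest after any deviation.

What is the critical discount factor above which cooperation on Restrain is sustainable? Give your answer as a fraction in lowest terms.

7/23

One-period gain from deviating is 33 − 26 = 7. The loss is 26 − 10 = 16 in every subsequent period, with present value 16·β/(1−β).
Deviation is unprofitable when 16·β/(1−β) ≥ 7, i.e. β/(1−β) ≥ 7/16.
Equivalently β ≥ 7/(7+16) = 7/23.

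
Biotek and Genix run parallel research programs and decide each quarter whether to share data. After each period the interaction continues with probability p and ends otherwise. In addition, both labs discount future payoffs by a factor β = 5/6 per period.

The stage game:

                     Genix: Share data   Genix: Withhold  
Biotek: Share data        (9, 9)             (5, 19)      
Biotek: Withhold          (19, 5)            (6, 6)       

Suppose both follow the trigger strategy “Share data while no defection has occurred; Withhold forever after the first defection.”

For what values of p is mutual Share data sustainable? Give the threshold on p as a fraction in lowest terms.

With continuation probability p and discount β, the effective per-period discount factor is βp.
Grim-trigger IC: βp ≥ (19−9)/(19−6) = 10/13.
So p ≥ (10/13)/(5/6) = 12/13.

12/13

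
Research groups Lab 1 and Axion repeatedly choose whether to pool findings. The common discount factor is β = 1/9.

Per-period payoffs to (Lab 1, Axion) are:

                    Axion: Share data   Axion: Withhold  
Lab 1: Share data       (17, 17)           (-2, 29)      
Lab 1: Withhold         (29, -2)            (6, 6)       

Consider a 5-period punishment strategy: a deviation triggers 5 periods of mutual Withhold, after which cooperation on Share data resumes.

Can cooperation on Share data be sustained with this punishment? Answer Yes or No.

No

Comparing payoff streams over the 6 periods until play realigns: cooperate → 17(1+β+…+β^5); deviate → 29 + 6(β+…+β^5).
Cooperation is sustained iff (17−6)(β+…+β^5) ≥ 29−17.
β+…+β^5 = 1/9·(1−(1/9)^5)/(1−1/9) = 0.1250, and (29−17)/(17−6) = 1.0909.
0.1250 < 1.0909, so cooperation is not sustainable.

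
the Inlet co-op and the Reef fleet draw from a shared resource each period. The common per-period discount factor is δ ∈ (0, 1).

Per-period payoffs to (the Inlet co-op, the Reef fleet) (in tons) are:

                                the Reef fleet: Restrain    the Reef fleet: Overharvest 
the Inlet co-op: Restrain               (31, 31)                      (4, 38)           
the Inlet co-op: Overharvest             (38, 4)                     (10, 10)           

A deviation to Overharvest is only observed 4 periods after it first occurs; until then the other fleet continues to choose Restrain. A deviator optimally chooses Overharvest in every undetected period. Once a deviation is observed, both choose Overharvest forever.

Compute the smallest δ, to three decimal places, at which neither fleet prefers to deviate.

A deviator earns 38 for 4 periods, then 10 forever; cooperating earns 31 forever. Multiplying the IC by (1−δ):
31 ≥ 38(1−δ^4) + 10δ^4, so 28·δ^4 ≥ 7 and δ^4 ≥ 1/4.
δ ≥ (1/4)^(1/4) ≈ 0.707.

0.707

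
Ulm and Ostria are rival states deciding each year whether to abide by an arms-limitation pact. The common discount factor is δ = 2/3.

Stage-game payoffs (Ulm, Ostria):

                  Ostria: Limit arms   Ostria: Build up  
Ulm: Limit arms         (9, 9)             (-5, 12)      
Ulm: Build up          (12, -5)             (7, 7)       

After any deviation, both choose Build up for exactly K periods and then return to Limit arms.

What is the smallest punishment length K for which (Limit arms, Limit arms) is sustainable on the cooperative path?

4

Need Σ_{k=1}^{K} δ^k ≥ (12−9)/(9−7) = 1.5000 at δ = 2/3.
At K = 3 the sum is 1.4074 < 1.5000; at K = 4 it is 1.6049 ≥ 1.5000.
So the minimum punishment length is K = 4.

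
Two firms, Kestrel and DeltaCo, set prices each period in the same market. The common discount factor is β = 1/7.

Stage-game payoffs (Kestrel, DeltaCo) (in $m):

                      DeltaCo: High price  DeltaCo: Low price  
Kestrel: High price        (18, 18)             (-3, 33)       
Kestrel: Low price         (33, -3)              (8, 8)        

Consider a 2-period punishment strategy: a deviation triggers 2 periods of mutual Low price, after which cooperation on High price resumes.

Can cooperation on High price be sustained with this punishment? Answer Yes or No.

No

Comparing payoff streams over the 3 periods until play realigns: cooperate → 18(1+β+…+β^2); deviate → 33 + 8(β+…+β^2).
Cooperation is sustained iff (18−8)(β+…+β^2) ≥ 33−18.
β+…+β^2 = 1/7·(1−(1/7)^2)/(1−1/7) = 0.1633, and (33−18)/(18−8) = 1.5000.
0.1633 < 1.5000, so cooperation is not sustainable.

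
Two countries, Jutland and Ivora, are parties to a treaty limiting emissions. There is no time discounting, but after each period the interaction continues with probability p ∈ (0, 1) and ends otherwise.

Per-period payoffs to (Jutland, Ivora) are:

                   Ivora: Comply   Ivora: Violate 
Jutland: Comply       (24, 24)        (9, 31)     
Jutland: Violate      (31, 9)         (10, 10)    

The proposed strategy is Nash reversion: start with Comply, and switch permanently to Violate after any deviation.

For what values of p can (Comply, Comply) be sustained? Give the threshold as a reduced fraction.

1/3

Expected cooperation value is 24 + p·24 + p²·24 + … = 24/(1−p); deviation gives 31 + p·10/(1−p).
24 ≥ 31(1−p) + 10p ⇒ 21p ≥ 7 ⇒ p ≥ 7/21 = 1/3.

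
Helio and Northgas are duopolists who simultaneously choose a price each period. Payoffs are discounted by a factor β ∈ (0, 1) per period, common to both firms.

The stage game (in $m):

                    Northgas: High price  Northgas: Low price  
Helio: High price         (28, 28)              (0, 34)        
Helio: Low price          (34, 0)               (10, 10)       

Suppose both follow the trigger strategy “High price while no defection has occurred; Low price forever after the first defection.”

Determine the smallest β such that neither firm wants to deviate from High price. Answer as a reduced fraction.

One-period gain from deviating is 34 − 28 = 6. The loss is 28 − 10 = 18 in every subsequent period, with present value 18·β/(1−β).
Deviation is unprofitable when 18·β/(1−β) ≥ 6, i.e. β/(1−β) ≥ 1/3.
Equivalently β ≥ 6/(6+18) = 1/4.

1/4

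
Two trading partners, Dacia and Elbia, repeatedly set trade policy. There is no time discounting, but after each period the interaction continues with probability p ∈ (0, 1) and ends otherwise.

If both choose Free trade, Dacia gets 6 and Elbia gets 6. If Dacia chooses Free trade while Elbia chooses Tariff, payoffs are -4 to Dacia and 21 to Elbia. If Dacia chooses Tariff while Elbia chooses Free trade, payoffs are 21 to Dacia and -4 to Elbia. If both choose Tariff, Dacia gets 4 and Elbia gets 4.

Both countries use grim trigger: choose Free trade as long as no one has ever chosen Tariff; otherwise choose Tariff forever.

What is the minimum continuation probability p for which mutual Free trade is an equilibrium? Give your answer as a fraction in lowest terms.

Expected cooperation value is 6 + p·6 + p²·6 + … = 6/(1−p); deviation gives 21 + p·4/(1−p).
6 ≥ 21(1−p) + 4p ⇒ 17p ≥ 15 ⇒ p ≥ 15/17.

15/17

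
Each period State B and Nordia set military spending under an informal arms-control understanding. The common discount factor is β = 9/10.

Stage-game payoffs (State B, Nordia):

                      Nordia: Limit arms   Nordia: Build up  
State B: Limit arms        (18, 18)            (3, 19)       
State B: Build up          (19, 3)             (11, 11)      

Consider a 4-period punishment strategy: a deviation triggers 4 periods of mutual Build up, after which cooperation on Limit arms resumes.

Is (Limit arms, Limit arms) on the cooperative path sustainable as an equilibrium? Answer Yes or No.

A one-shot deviation gives 19 now, then 11 for 4 periods, then back to 18.
Gain from deviating: (19−18) today; loss: (18−11) in each of the next 4 periods.
No-deviation condition: (18−11)(β+…+β^4) ≥ 19−18, i.e. β+…+β^4 ≥ 1/7.
At β = 9/10: β+…+β^4 = 3.0951 ≥ 0.1429.
So cooperation is sustainable.

Yes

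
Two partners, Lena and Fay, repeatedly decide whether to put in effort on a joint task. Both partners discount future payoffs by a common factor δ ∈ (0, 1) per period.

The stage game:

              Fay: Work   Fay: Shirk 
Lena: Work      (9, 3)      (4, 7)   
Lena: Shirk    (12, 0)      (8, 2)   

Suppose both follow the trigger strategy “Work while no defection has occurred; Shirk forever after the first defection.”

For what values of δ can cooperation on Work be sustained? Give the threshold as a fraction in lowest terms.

Lena: cooperation gives 9 each period; deviation gives 12 once then 8 forever.
  9/(1−δ) ≥ 12 + 8δ/(1−δ) ⇒ δ ≥ 3/4.
Fay: cooperation gives 3 each period; deviation gives 7 once then 2 forever.
  δ ≥ 4/5.
Both must hold, so the binding constraint is Fay's: δ ≥ 4/5.

4/5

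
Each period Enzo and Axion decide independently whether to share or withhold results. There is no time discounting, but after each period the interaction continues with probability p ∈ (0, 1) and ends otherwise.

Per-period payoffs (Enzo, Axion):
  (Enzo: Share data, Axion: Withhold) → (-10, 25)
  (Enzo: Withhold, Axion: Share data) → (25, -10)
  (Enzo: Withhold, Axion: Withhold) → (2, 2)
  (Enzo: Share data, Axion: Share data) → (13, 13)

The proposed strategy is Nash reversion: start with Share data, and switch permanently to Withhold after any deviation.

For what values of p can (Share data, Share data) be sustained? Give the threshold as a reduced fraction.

12/23

With no time discounting, the continuation probability p plays the role of the discount factor.
Grim-trigger IC: 13/(1−p) ≥ 25 + 2p/(1−p) ⇒ p ≥ (25−13)/(25−2) = 12/23.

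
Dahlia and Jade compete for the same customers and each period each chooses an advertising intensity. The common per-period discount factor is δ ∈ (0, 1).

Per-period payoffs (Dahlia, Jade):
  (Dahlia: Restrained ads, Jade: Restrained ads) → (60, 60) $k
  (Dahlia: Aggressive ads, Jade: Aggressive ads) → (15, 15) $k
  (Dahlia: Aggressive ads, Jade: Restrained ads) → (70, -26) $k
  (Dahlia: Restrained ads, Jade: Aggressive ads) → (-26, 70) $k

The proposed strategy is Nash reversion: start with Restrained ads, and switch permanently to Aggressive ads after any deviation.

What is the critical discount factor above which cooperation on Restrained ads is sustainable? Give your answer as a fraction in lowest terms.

2/11

60/(1−δ) ≥ 70 + 15δ/(1−δ)
60 ≥ 70 − 55δ
δ ≥ 10/55 = 2/11.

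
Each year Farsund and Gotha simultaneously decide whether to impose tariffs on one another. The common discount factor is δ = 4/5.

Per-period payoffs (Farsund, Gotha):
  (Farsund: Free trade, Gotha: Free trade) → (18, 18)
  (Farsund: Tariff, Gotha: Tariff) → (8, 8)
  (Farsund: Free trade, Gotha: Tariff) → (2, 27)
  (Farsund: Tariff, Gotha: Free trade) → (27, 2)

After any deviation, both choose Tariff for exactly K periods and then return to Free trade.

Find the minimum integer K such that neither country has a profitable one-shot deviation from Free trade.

2

IC: δ(1−δ^K)/(1−δ) ≥ (27−18)/(18−8) = 9/10.
With δ = 4/5: need 1 − δ^K ≥ 9/10·(1−4/5)/(4/5), i.e. δ^K ≤ 0.7750.
Since (4/5)^1 = 0.8000 and (4/5)^2 = 0.6400, the smallest such K is 2.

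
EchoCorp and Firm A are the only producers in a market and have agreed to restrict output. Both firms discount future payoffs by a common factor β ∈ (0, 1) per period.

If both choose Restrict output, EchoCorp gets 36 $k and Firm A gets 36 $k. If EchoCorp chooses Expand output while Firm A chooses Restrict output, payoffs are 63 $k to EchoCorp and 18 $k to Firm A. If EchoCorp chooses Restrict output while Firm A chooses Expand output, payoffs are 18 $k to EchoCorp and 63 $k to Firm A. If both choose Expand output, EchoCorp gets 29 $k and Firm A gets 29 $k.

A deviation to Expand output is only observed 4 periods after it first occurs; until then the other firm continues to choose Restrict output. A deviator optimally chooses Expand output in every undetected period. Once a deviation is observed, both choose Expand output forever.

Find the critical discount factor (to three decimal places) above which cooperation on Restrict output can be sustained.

The best deviation is to choose Expand output for all 4 undetected periods, earning 63 each, then 29 forever once detected.
Deviation value: 63(1−β^4)/(1−β) + 29β^4/(1−β); cooperation value: 36/(1−β).
IC: 36 ≥ 63(1−β^4) + 29β^4 = 63 − 34β^4.
So β^4 ≥ 27/34, giving β ≥ (27/34)^(1/4) ≈ 0.944.

0.944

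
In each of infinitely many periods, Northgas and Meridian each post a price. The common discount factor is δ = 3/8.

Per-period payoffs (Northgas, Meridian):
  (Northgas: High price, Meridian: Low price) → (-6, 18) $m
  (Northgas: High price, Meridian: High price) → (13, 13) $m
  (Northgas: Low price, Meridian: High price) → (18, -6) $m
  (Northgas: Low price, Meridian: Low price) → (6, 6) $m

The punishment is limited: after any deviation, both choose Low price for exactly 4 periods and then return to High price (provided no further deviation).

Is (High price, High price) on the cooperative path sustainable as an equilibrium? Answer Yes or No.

No

IC: δ+…+δ^4 ≥ (18−13)/(13−6) = 5/7.
At δ = 3/8: partial sum = 0.5881 < 0.7143. Cooperation not sustainable.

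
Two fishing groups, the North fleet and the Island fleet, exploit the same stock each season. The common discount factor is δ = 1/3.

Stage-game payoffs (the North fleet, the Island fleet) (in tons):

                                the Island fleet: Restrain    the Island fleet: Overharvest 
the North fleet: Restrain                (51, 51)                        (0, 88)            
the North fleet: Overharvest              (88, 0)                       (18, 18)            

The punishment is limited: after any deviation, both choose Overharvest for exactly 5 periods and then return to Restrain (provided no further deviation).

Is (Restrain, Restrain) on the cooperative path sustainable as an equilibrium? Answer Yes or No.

No

Comparing payoff streams over the 6 periods until play realigns: cooperate → 51(1+δ+…+δ^5); deviate → 88 + 18(δ+…+δ^5).
Cooperation is sustained iff (51−18)(δ+…+δ^5) ≥ 88−51.
δ+…+δ^5 = 1/3·(1−(1/3)^5)/(1−1/3) = 0.4979, and (88−51)/(51−18) = 1.1212.
0.4979 < 1.1212, so cooperation is not sustainable.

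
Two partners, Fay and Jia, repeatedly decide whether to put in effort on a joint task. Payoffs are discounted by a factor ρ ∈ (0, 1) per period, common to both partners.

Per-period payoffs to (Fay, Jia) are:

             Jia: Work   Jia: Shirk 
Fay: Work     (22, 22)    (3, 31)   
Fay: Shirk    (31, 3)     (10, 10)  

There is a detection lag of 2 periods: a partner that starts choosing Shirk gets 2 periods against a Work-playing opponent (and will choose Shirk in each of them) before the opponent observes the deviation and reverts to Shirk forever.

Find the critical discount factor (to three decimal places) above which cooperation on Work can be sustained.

0.655

Deviating for the 2 undetected periods gains 31−22 = 9 per period over cooperation, then loses 22−10 = 12 per period forever once punishment starts.
Gain: 9(1 + ρ + … + ρ^1); loss: 12·ρ^2/(1−ρ).
No profitable deviation ⇔ 9(1−ρ^2) ≤ 12·ρ^2, i.e. ρ^2 ≥ 9/(9+12) = 3/7.
Hence ρ ≥ (3/7)^(1/2) ≈ 0.655.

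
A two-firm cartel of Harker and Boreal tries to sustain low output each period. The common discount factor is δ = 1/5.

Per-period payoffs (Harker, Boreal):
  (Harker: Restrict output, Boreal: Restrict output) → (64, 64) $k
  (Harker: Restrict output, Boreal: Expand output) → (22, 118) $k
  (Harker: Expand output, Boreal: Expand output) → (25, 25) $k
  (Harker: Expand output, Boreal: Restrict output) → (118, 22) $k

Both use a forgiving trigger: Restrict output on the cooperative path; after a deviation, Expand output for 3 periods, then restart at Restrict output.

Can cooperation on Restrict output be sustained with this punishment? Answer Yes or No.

A one-shot deviation gives 118 now, then 25 for 3 periods, then back to 64.
Gain from deviating: (118−64) today; loss: (64−25) in each of the next 3 periods.
No-deviation condition: (64−25)(δ+…+δ^3) ≥ 118−64, i.e. δ+…+δ^3 ≥ 18/13.
At δ = 1/5: δ+…+δ^3 = 0.2480 < 1.3846.
So cooperation is not sustainable.

No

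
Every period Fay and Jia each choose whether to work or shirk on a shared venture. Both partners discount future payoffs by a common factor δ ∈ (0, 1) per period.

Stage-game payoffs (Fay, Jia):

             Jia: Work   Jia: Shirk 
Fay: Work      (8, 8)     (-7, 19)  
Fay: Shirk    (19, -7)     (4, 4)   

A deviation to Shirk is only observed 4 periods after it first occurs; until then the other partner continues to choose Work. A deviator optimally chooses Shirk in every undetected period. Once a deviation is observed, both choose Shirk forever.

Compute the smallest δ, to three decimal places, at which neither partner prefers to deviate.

Deviating for the 4 undetected periods gains 19−8 = 11 per period over cooperation, then loses 8−4 = 4 per period forever once punishment starts.
Gain: 11(1 + δ + … + δ^3); loss: 4·δ^4/(1−δ).
No profitable deviation ⇔ 11(1−δ^4) ≤ 4·δ^4, i.e. δ^4 ≥ 11/(11+4) = 11/15.
Hence δ ≥ (11/15)^(1/4) ≈ 0.925.

0.925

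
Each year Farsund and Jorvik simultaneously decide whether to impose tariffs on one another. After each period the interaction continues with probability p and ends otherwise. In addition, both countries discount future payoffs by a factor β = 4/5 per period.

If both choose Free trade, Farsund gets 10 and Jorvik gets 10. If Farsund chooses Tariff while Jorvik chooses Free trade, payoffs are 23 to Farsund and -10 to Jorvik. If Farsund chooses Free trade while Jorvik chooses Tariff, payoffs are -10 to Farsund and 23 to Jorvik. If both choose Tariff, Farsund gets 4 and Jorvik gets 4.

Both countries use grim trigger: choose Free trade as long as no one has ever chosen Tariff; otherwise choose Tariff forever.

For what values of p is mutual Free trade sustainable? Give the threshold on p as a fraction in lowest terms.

Expected continuation weight on next period's payoff is β·p = 4/5·p, which plays the role of the discount factor.
Cooperation requires 4/5·p ≥ (23−10)/(23−4) = 13/19, hence p ≥ 65/76.

65/76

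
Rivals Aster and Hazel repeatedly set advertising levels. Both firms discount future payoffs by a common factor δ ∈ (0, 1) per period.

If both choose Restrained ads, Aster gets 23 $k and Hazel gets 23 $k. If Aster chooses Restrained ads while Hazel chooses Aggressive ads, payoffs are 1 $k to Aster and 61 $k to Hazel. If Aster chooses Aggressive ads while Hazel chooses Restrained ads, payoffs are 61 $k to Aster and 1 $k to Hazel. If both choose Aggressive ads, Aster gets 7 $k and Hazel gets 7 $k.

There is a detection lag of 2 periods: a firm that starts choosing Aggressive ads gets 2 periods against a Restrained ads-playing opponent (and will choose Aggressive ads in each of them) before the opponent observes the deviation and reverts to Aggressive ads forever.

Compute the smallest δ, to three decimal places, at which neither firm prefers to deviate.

Deviating for the 2 undetected periods gains 61−23 = 38 per period over cooperation, then loses 23−7 = 16 per period forever once punishment starts.
Gain: 38(1 + δ + … + δ^1); loss: 16·δ^2/(1−δ).
No profitable deviation ⇔ 38(1−δ^2) ≤ 16·δ^2, i.e. δ^2 ≥ 38/(38+16) = 19/27.
Hence δ ≥ (19/27)^(1/2) ≈ 0.839.

0.839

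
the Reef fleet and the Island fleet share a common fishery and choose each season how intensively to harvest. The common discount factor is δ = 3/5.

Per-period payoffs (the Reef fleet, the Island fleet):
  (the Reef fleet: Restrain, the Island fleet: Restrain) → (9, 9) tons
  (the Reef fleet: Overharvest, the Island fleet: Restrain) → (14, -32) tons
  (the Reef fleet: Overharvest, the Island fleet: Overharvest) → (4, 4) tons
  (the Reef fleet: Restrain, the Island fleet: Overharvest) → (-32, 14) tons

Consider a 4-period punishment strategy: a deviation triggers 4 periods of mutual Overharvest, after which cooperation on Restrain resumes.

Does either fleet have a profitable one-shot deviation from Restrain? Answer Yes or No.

IC: δ+…+δ^4 ≥ (14−9)/(9−4) = 1.
At δ = 3/5: partial sum = 1.3056 ≥ 1.0000. Cooperation sustainable.

No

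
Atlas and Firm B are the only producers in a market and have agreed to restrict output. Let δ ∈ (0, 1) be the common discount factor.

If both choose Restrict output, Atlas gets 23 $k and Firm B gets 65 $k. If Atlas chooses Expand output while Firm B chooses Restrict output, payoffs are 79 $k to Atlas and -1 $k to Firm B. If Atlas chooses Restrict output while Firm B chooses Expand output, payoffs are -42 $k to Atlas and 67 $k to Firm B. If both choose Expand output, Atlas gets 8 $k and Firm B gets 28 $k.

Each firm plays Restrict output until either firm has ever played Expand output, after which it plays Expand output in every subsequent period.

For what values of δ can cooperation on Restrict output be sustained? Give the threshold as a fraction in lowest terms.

56/71

Atlas: cooperation gives 23 each period; deviation gives 79 once then 8 forever.
  23/(1−δ) ≥ 79 + 8δ/(1−δ) ⇒ δ ≥ 56/71.
Firm B: cooperation gives 65 each period; deviation gives 67 once then 28 forever.
  δ ≥ 2/39.
Both must hold, so the binding constraint is Atlas's: δ ≥ 56/71.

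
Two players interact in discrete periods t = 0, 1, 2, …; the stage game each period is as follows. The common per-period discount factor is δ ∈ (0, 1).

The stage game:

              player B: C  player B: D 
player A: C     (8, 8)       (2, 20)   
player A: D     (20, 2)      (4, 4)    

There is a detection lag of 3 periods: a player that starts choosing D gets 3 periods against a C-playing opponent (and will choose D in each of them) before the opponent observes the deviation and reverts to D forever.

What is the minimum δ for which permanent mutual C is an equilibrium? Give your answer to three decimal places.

A deviator earns 20 for 3 periods, then 4 forever; cooperating earns 8 forever. Multiplying the IC by (1−δ):
8 ≥ 20(1−δ^3) + 4δ^3, so 16·δ^3 ≥ 12 and δ^3 ≥ 3/4.
δ ≥ (3/4)^(1/3) ≈ 0.909.

0.909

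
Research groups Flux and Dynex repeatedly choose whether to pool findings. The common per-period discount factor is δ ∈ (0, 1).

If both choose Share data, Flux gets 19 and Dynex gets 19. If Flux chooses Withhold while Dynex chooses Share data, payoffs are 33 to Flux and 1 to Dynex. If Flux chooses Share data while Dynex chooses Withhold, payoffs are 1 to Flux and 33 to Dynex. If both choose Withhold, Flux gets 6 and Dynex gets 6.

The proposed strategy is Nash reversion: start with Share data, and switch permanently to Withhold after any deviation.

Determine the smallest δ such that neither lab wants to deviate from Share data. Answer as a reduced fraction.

Under grim trigger the critical discount factor is (T−C)/(T−P) with T = 33, C = 19, P = 6.
δ* = (33−19)/(33−6) = 14/27.

14/27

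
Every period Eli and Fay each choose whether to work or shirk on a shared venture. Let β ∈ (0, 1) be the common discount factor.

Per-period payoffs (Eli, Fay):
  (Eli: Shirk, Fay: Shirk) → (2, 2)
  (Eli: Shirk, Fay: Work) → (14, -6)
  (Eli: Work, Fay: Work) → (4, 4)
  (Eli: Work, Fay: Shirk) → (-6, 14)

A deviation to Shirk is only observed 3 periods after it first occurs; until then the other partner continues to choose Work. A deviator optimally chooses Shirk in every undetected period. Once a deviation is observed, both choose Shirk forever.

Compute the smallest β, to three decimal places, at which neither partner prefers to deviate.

0.941

A deviator earns 14 for 3 periods, then 2 forever; cooperating earns 4 forever. Multiplying the IC by (1−β):
4 ≥ 14(1−β^3) + 2β^3, so 12·β^3 ≥ 10 and β^3 ≥ 5/6.
β ≥ (5/6)^(1/3) ≈ 0.941.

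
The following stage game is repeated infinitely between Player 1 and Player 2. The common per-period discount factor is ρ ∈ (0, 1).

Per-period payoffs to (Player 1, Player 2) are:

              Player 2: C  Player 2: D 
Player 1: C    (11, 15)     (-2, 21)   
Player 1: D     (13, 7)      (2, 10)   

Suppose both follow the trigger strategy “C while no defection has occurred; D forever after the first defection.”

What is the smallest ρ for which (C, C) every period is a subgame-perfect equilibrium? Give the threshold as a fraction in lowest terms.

Player 1's threshold: (13−11)/(13−2) = 2/11.
Player 2's threshold: (21−15)/(21−10) = 6/11.
2/11 < 6/11, so Player 2 binds and ρ* = 6/11.

6/11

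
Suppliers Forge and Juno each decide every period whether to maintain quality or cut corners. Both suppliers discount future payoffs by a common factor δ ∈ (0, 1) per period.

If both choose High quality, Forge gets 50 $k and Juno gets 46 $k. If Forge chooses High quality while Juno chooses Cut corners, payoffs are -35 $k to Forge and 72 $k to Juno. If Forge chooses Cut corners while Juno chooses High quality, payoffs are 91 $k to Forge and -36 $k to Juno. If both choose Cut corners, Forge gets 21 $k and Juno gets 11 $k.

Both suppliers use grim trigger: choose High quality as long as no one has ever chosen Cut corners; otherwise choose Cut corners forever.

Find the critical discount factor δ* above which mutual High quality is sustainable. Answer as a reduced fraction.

41/70

Forge's threshold: (91−50)/(91−21) = 41/70.
Juno's threshold: (72−46)/(72−11) = 26/61.
41/70 > 26/61, so Forge binds and δ* = 41/70.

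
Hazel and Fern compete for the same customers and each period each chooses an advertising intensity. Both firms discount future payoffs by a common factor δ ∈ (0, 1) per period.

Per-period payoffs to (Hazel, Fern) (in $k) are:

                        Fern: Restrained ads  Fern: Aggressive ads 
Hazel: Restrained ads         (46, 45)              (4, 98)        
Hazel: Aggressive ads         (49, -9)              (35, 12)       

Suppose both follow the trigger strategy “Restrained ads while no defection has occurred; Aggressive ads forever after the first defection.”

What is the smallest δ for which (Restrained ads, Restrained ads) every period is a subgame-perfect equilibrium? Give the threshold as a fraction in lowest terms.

Hazel's threshold: (49−46)/(49−35) = 3/14.
Fern's threshold: (98−45)/(98−12) = 53/86.
3/14 < 53/86, so Fern binds and δ* = 53/86.

53/86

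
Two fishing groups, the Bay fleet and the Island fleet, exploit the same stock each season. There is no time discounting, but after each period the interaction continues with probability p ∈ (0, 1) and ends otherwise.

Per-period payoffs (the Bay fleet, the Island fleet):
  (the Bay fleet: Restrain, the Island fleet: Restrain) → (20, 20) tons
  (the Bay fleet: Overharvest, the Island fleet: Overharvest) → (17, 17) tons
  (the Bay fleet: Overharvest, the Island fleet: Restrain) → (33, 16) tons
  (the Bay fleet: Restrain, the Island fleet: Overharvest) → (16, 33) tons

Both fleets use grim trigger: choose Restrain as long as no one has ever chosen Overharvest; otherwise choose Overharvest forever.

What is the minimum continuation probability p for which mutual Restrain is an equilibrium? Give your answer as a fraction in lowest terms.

Expected cooperation value is 20 + p·20 + p²·20 + … = 20/(1−p); deviation gives 33 + p·17/(1−p).
20 ≥ 33(1−p) + 17p ⇒ 16p ≥ 13 ⇒ p ≥ 13/16.

13/16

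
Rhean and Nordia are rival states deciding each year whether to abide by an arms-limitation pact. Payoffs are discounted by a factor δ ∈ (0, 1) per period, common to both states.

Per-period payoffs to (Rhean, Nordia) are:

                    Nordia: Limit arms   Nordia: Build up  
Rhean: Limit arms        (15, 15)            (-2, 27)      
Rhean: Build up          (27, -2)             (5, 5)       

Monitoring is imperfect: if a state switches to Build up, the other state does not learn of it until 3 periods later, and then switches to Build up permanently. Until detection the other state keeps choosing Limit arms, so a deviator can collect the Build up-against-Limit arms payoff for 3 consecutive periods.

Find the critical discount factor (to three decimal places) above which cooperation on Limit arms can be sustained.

0.817

A deviator earns 27 for 3 periods, then 5 forever; cooperating earns 15 forever. Multiplying the IC by (1−δ):
15 ≥ 27(1−δ^3) + 5δ^3, so 22·δ^3 ≥ 12 and δ^3 ≥ 6/11.
δ ≥ (6/11)^(1/3) ≈ 0.817.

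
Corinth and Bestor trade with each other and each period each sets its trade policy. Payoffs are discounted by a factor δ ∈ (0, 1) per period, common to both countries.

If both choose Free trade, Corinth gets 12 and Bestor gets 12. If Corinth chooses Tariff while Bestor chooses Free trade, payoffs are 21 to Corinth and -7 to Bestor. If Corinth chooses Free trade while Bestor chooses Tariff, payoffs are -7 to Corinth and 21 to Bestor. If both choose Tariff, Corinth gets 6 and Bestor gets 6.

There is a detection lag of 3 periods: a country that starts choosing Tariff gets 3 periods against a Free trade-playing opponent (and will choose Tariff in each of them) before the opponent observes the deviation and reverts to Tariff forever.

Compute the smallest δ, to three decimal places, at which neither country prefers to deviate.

0.843

A deviator earns 21 for 3 periods, then 6 forever; cooperating earns 12 forever. Multiplying the IC by (1−δ):
12 ≥ 21(1−δ^3) + 6δ^3, so 15·δ^3 ≥ 9 and δ^3 ≥ 3/5.
δ ≥ (3/5)^(1/3) ≈ 0.843.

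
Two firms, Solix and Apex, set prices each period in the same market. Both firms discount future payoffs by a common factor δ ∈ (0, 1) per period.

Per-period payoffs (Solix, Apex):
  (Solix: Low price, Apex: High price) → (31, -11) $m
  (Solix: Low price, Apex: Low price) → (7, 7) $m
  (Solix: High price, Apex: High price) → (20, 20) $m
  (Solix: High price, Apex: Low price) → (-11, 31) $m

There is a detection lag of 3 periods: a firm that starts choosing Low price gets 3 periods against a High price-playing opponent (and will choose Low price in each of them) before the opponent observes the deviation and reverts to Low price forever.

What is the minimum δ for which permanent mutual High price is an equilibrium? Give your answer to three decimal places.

A deviator earns 31 for 3 periods, then 7 forever; cooperating earns 20 forever. Multiplying the IC by (1−δ):
20 ≥ 31(1−δ^3) + 7δ^3, so 24·δ^3 ≥ 11 and δ^3 ≥ 11/24.
δ ≥ (11/24)^(1/3) ≈ 0.771.

0.771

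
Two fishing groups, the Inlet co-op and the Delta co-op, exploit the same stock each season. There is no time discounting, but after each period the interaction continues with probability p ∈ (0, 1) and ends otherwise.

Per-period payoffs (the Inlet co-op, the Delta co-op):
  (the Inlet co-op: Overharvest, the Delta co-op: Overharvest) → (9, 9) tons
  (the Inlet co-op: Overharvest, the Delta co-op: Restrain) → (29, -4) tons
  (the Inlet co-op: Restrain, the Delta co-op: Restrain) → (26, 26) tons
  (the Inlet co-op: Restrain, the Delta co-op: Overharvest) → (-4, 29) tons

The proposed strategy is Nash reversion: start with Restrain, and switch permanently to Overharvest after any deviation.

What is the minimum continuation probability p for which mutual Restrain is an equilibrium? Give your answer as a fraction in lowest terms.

With no time discounting, the continuation probability p plays the role of the discount factor.
Grim-trigger IC: 26/(1−p) ≥ 29 + 9p/(1−p) ⇒ p ≥ (29−26)/(29−9) = 3/20.

3/20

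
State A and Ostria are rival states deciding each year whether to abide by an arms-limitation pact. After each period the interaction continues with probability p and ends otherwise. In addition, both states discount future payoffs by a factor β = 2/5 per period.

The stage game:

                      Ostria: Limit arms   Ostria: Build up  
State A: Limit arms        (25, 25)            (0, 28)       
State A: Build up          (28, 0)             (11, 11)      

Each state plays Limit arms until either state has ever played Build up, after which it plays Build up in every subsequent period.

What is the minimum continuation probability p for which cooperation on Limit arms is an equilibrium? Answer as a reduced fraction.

15/34

With continuation probability p and discount β, the effective per-period discount factor is βp.
Grim-trigger IC: βp ≥ (28−25)/(28−11) = 3/17.
So p ≥ (3/17)/(2/5) = 15/34.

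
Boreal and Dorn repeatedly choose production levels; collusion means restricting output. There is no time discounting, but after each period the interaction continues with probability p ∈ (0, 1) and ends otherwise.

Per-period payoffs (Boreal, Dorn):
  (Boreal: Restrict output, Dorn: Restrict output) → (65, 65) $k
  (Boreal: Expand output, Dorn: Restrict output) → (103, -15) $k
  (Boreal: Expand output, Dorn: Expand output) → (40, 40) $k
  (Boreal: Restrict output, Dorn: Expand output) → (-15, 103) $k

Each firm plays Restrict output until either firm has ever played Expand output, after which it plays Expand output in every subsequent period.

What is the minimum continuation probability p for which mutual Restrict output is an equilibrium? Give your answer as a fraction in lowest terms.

38/63

With no time discounting, the continuation probability p plays the role of the discount factor.
Grim-trigger IC: 65/(1−p) ≥ 103 + 40p/(1−p) ⇒ p ≥ (103−65)/(103−40) = 38/63.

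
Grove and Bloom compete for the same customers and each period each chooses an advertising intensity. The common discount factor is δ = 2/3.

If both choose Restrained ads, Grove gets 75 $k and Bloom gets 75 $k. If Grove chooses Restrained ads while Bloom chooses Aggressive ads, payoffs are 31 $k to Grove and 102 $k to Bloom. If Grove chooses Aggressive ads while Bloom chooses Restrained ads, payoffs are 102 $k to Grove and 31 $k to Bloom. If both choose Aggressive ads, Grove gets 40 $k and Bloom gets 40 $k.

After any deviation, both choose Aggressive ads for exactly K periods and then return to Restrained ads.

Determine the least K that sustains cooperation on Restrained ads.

2

No profitable deviation requires (75−40)(δ+…+δ^K) ≥ 102−75, i.e. δ+…+δ^K ≥ 27/35 ≈ 0.7714.
With δ = 2/3, the partial sums are K=1: 0.6667, K=2: 1.1111.
K = 2 is the first length at which the sum reaches 0.7714.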